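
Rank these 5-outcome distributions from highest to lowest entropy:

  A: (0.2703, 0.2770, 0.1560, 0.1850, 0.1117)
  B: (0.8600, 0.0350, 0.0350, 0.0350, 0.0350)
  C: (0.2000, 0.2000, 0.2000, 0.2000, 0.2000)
C > A > B

Key insight: Entropy is maximized by uniform distributions and minimized by concentrated distributions.

- Uniform distributions have maximum entropy log₂(5) = 2.3219 bits
- The more "peaked" or concentrated a distribution, the lower its entropy

Entropies:
  H(A) = 2.2449 bits
  H(B) = 0.8642 bits
  H(C) = 2.3219 bits

Ranking: C > A > B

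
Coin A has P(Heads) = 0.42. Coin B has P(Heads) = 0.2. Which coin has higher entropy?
A

For binary distributions, entropy is maximized at p=0.5 and decreases as p moves toward 0 or 1.

H(A) = H(0.42) = 0.9815 bits
H(B) = H(0.2) = 0.7219 bits

Distribution A (p=0.42) is closer to uniform (p=0.5), so it has higher entropy.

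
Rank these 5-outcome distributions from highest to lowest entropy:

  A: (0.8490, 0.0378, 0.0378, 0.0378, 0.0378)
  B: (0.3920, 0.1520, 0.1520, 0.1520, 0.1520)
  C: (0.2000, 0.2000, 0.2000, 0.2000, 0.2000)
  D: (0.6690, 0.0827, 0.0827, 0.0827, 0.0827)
C > B > D > A

Key insight: Entropy is maximized by uniform distributions and minimized by concentrated distributions.

Entropies:
  H(A) = 0.9143 bits
  H(B) = 2.1821 bits
  H(C) = 2.3219 bits
  H(D) = 1.5779 bits

Ranking: C > B > D > A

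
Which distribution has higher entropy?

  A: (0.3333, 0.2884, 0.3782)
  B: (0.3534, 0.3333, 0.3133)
B

Both distributions are close to uniform, making this a harder comparison.

H(A) = 1.5762 bits
H(B) = 1.5832 bits

The distribution closer to uniform has higher entropy.
Answer: B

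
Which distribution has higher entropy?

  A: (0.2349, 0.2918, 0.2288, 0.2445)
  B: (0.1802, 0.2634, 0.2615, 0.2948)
A

Both distributions are close to uniform, making this a harder comparison.

H(A) = 1.9931 bits
H(B) = 1.9781 bits

The distribution closer to uniform has higher entropy.
Answer: A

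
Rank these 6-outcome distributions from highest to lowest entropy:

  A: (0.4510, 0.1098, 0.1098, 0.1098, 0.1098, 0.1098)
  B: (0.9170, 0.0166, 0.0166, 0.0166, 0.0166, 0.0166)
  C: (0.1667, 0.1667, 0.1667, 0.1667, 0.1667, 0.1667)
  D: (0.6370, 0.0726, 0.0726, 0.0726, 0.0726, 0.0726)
C > A > D > B

Key insight: Entropy is maximized by uniform distributions and minimized by concentrated distributions.

Entropies:
  H(A) = 2.2678 bits
  H(B) = 0.6054 bits
  H(C) = 2.5850 bits
  H(D) = 1.7880 bits

Ranking: C > A > D > B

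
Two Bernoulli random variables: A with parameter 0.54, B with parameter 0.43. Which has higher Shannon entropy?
A

For binary distributions, entropy is maximized at p=0.5 and decreases as p moves toward 0 or 1.

H(A) = H(0.54) = 0.9954 bits
H(B) = H(0.43) = 0.9858 bits

Distribution A (p=0.54) is closer to uniform (p=0.5), so it has higher entropy.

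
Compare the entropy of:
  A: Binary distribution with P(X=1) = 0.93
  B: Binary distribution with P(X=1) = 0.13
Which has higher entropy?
B

For binary distributions, entropy is maximized at p=0.5 and decreases as p moves toward 0 or 1.

H(A) = H(0.93) = 0.3659 bits
H(B) = H(0.13) = 0.5574 bits

Distribution B (p=0.13) is closer to uniform (p=0.5), so it has higher entropy.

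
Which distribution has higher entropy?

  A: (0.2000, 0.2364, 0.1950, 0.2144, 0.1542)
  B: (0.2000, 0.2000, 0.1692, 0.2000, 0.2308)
B

Both distributions are close to uniform, making this a harder comparison.

H(A) = 2.3083 bits
H(B) = 2.3150 bits

The distribution closer to uniform has higher entropy.
Answer: B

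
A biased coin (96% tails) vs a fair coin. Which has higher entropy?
Fair coin

The fair coin is uniform (p=0.5), maximizing binary entropy at 1 bit. The biased coin has H(0.96) ≈ 0.242 bits — its outcome is more predictable, so its entropy is lower.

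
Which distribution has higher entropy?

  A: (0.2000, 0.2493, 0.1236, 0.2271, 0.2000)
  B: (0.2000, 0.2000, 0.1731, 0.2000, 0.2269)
B

Both distributions are close to uniform, making this a harder comparison.

H(A) = 2.2869 bits
H(B) = 2.3167 bits

The distribution closer to uniform has higher entropy.
Answer: B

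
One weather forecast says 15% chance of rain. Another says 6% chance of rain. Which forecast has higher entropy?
15% forecast

Treat each forecast as a Bernoulli distribution. Binary entropy is maximized at p=0.5 and falls off symmetrically toward 0 or 1. The 15% forecast is closer to 50%, so it is more uncertain. H(15%) ≈ 0.610 bits, H(6%) ≈ 0.327 bits.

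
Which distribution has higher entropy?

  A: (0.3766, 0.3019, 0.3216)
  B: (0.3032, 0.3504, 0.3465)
B

Both distributions are close to uniform, making this a harder comparison.

H(A) = 1.5786 bits
H(B) = 1.5819 bits

The distribution closer to uniform has higher entropy.
Answer: B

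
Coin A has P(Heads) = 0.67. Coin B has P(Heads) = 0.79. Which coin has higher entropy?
A

For binary distributions, entropy is maximized at p=0.5 and decreases as p moves toward 0 or 1.

H(A) = H(0.67) = 0.9149 bits
H(B) = H(0.79) = 0.7415 bits

Distribution A (p=0.67) is closer to uniform (p=0.5), so it has higher entropy.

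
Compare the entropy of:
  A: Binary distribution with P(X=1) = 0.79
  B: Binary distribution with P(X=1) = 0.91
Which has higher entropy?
A

For binary distributions, entropy is maximized at p=0.5 and decreases as p moves toward 0 or 1.

H(A) = H(0.79) = 0.7415 bits
H(B) = H(0.91) = 0.4365 bits

Distribution A (p=0.79) is closer to uniform (p=0.5), so it has higher entropy.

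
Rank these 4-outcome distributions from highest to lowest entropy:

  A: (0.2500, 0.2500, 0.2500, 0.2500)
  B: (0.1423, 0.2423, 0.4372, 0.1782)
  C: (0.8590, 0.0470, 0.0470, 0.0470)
A > B > C

Key insight: Entropy is maximized by uniform distributions and minimized by concentrated distributions.

- Uniform distributions have maximum entropy log₂(4) = 2.0000 bits
- The more "peaked" or concentrated a distribution, the lower its entropy

Entropies:
  H(A) = 2.0000 bits
  H(B) = 1.8611 bits
  H(C) = 0.8103 bits

Ranking: A > B > C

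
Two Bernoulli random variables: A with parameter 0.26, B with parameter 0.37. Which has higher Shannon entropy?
B

For binary distributions, entropy is maximized at p=0.5 and decreases as p moves toward 0 or 1.

H(A) = H(0.26) = 0.8267 bits
H(B) = H(0.37) = 0.9507 bits

Distribution B (p=0.37) is closer to uniform (p=0.5), so it has higher entropy.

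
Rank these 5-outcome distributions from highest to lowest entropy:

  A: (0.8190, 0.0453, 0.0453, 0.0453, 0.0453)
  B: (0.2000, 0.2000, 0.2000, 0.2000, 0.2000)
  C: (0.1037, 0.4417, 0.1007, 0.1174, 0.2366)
B > C > A

Key insight: Entropy is maximized by uniform distributions and minimized by concentrated distributions.

- Uniform distributions have maximum entropy log₂(5) = 2.3219 bits
- The more "peaked" or concentrated a distribution, the lower its entropy

Entropies:
  H(A) = 1.0443 bits
  H(B) = 2.3219 bits
  H(C) = 2.0480 bits

Ranking: B > C > A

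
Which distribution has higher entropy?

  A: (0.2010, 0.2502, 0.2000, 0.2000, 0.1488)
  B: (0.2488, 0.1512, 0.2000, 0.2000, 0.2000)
B

Both distributions are close to uniform, making this a harder comparison.

H(A) = 2.3031 bits
H(B) = 2.3046 bits

The distribution closer to uniform has higher entropy.
Answer: B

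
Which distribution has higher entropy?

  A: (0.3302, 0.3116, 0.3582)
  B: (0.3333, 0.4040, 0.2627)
A

Both distributions are close to uniform, making this a harder comparison.

H(A) = 1.5826 bits
H(B) = 1.5632 bits

The distribution closer to uniform has higher entropy.
Answer: A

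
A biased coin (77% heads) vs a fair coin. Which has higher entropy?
Fair coin

The fair coin is uniform (p=0.5), maximizing binary entropy at 1 bit. The biased coin has H(0.77) ≈ 0.778 bits — its outcome is more predictable, so its entropy is lower.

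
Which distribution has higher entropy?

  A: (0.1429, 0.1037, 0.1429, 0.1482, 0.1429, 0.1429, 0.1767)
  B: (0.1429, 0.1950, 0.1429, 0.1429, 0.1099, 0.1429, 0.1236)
A

Both distributions are close to uniform, making this a harder comparison.

H(A) = 2.7933 bits
H(B) = 2.7872 bits

The distribution closer to uniform has higher entropy.
Answer: A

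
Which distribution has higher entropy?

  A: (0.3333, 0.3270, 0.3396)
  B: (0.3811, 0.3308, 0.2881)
A

Both distributions are close to uniform, making this a harder comparison.

H(A) = 1.5848 bits
H(B) = 1.5756 bits

The distribution closer to uniform has higher entropy.
Answer: A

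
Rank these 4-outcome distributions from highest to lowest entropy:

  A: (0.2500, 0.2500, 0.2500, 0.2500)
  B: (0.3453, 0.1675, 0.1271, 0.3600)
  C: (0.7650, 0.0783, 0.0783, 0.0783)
A > B > C

Key insight: Entropy is maximized by uniform distributions and minimized by concentrated distributions.

- Uniform distributions have maximum entropy log₂(4) = 2.0000 bits
- The more "peaked" or concentrated a distribution, the lower its entropy

Entropies:
  H(A) = 2.0000 bits
  H(B) = 1.8704 bits
  H(C) = 1.1591 bits

Ranking: A > B > C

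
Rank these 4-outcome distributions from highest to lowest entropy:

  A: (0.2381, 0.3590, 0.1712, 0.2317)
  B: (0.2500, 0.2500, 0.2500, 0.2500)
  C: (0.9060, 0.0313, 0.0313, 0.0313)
B > A > C

Key insight: Entropy is maximized by uniform distributions and minimized by concentrated distributions.

- Uniform distributions have maximum entropy log₂(4) = 2.0000 bits
- The more "peaked" or concentrated a distribution, the lower its entropy

Entropies:
  H(A) = 1.9483 bits
  H(B) = 2.0000 bits
  H(C) = 0.5987 bits

Ranking: B > A > C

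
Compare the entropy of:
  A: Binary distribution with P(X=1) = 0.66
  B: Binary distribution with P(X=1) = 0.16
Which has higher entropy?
A

For binary distributions, entropy is maximized at p=0.5 and decreases as p moves toward 0 or 1.

H(A) = H(0.66) = 0.9248 bits
H(B) = H(0.16) = 0.6343 bits

Distribution A (p=0.66) is closer to uniform (p=0.5), so it has higher entropy.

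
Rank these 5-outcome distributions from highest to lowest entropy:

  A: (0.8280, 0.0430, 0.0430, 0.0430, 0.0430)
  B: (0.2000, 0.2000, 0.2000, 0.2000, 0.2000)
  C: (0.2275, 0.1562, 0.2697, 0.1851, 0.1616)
B > C > A

Key insight: Entropy is maximized by uniform distributions and minimized by concentrated distributions.

- Uniform distributions have maximum entropy log₂(5) = 2.3219 bits
- The more "peaked" or concentrated a distribution, the lower its entropy

Entropies:
  H(A) = 1.0063 bits
  H(B) = 2.3219 bits
  H(C) = 2.2895 bits

Ranking: B > C > A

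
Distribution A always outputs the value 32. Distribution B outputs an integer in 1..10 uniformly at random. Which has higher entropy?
B

A is deterministic, so H(A) = 0. B is uniform over 10 outcomes, so H(B) = log₂(10) = 3.322 bits. Any distribution with genuine randomness has higher entropy than a deterministic one.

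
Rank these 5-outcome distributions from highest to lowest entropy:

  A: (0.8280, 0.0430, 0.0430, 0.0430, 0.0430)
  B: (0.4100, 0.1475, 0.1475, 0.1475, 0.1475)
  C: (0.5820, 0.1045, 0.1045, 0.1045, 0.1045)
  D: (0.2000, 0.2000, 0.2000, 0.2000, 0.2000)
D > B > C > A

Key insight: Entropy is maximized by uniform distributions and minimized by concentrated distributions.

Entropies:
  H(A) = 1.0063 bits
  H(B) = 2.1565 bits
  H(C) = 1.8165 bits
  H(D) = 2.3219 bits

Ranking: D > B > C > A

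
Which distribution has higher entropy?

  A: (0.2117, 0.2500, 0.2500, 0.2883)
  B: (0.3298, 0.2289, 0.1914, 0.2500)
A

Both distributions are close to uniform, making this a harder comparison.

H(A) = 1.9915 bits
H(B) = 1.9712 bits

The distribution closer to uniform has higher entropy.
Answer: A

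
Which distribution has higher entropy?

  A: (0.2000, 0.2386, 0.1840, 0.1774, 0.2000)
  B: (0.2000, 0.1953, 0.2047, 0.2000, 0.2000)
B

Both distributions are close to uniform, making this a harder comparison.

H(A) = 2.3140 bits
H(B) = 2.3218 bits

The distribution closer to uniform has higher entropy.
Answer: B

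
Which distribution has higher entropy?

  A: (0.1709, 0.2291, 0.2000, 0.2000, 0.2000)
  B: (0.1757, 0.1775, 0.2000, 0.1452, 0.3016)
A

Both distributions are close to uniform, making this a harder comparison.

H(A) = 2.3158 bits
H(B) = 2.2736 bits

The distribution closer to uniform has higher entropy.
Answer: A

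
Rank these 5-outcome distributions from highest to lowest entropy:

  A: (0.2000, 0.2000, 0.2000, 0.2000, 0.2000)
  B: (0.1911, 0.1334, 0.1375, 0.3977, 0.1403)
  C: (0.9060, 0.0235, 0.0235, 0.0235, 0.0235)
A > B > C

Key insight: Entropy is maximized by uniform distributions and minimized by concentrated distributions.

- Uniform distributions have maximum entropy log₂(5) = 2.3219 bits
- The more "peaked" or concentrated a distribution, the lower its entropy

Entropies:
  H(A) = 2.3219 bits
  H(B) = 2.1641 bits
  H(C) = 0.6377 bits

Ranking: A > B > C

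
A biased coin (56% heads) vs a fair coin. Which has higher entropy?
Fair coin

The fair coin is uniform (p=0.5), maximizing binary entropy at 1 bit. The biased coin has H(0.56) ≈ 0.990 bits — its outcome is more predictable, so its entropy is lower.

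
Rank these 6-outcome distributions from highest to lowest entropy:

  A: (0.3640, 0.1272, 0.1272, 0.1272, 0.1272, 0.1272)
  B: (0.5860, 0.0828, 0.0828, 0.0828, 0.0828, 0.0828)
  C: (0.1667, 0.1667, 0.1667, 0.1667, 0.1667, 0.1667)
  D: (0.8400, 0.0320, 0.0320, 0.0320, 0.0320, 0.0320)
C > A > B > D

Key insight: Entropy is maximized by uniform distributions and minimized by concentrated distributions.

Entropies:
  H(A) = 2.4227 bits
  H(B) = 1.9398 bits
  H(C) = 2.5850 bits
  H(D) = 1.0058 bits

Ranking: C > A > B > D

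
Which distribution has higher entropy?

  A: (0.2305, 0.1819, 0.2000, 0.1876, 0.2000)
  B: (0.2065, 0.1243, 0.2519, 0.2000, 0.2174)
A

Both distributions are close to uniform, making this a harder comparison.

H(A) = 2.3169 bits
H(B) = 2.2879 bits

The distribution closer to uniform has higher entropy.
Answer: A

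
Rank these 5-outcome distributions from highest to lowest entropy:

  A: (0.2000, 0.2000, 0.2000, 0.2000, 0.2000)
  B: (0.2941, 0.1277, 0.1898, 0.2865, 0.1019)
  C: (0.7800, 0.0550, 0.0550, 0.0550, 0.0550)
A > B > C

Key insight: Entropy is maximized by uniform distributions and minimized by concentrated distributions.

- Uniform distributions have maximum entropy log₂(5) = 2.3219 bits
- The more "peaked" or concentrated a distribution, the lower its entropy

Entropies:
  H(A) = 2.3219 bits
  H(B) = 2.2059 bits
  H(C) = 1.2002 bits

Ranking: A > B > C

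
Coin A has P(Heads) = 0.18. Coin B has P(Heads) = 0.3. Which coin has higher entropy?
B

For binary distributions, entropy is maximized at p=0.5 and decreases as p moves toward 0 or 1.

H(A) = H(0.18) = 0.6801 bits
H(B) = H(0.3) = 0.8813 bits

Distribution B (p=0.3) is closer to uniform (p=0.5), so it has higher entropy.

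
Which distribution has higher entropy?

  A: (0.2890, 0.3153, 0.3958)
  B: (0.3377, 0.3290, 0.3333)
B

Both distributions are close to uniform, making this a harder comparison.

H(A) = 1.5718 bits
H(B) = 1.5849 bits

The distribution closer to uniform has higher entropy.
Answer: B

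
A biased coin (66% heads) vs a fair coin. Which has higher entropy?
Fair coin

The fair coin is uniform (p=0.5), maximizing binary entropy at 1 bit. The biased coin has H(0.66) ≈ 0.925 bits — its outcome is more predictable, so its entropy is lower.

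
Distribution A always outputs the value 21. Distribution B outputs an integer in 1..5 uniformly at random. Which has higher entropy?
B

A is deterministic, so H(A) = 0. B is uniform over 5 outcomes, so H(B) = log₂(5) = 2.322 bits. Any distribution with genuine randomness has higher entropy than a deterministic one.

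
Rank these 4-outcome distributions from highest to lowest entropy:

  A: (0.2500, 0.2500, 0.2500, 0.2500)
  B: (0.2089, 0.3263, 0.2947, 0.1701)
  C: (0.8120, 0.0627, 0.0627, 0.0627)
A > B > C

Key insight: Entropy is maximized by uniform distributions and minimized by concentrated distributions.

- Uniform distributions have maximum entropy log₂(4) = 2.0000 bits
- The more "peaked" or concentrated a distribution, the lower its entropy

Entropies:
  H(A) = 2.0000 bits
  H(B) = 1.9533 bits
  H(C) = 0.9952 bits

Ranking: A > B > C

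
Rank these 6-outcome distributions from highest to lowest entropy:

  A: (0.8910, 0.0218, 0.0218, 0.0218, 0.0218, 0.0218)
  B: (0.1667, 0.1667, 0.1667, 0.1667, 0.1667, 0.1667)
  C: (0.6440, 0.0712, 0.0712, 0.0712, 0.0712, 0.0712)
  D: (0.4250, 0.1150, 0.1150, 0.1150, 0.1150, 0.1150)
B > D > C > A

Key insight: Entropy is maximized by uniform distributions and minimized by concentrated distributions.

Entropies:
  H(A) = 0.7500 bits
  H(B) = 2.5850 bits
  H(C) = 1.7659 bits
  H(D) = 2.3188 bits

Ranking: B > D > C > A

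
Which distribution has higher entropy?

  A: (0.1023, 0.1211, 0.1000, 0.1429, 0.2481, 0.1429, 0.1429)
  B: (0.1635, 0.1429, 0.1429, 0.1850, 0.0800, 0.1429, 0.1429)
B

Both distributions are close to uniform, making this a harder comparison.

H(A) = 2.7395 bits
H(B) = 2.7734 bits

The distribution closer to uniform has higher entropy.
Answer: B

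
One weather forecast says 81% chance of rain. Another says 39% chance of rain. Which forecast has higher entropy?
39% forecast

Treat each forecast as a Bernoulli distribution. Binary entropy is maximized at p=0.5 and falls off symmetrically toward 0 or 1. The 39% forecast is closer to 50%, so it is more uncertain. H(81%) ≈ 0.701 bits, H(39%) ≈ 0.965 bits.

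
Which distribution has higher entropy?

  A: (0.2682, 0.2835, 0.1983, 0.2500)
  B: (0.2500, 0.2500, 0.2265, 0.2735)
B

Both distributions are close to uniform, making this a harder comparison.

H(A) = 1.9877 bits
H(B) = 1.9968 bits

The distribution closer to uniform has higher entropy.
Answer: B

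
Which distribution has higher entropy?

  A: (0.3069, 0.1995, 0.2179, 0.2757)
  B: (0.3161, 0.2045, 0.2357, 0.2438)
B

Both distributions are close to uniform, making this a harder comparison.

H(A) = 1.9784 bits
H(B) = 1.9813 bits

The distribution closer to uniform has higher entropy.
Answer: B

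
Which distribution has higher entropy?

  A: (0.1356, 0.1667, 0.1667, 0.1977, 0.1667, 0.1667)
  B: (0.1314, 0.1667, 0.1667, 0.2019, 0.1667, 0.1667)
A

Both distributions are close to uniform, making this a harder comparison.

H(A) = 2.5766 bits
H(B) = 2.5741 bits

The distribution closer to uniform has higher entropy.
Answer: A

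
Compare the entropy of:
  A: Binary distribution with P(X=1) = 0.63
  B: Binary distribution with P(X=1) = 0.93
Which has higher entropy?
A

For binary distributions, entropy is maximized at p=0.5 and decreases as p moves toward 0 or 1.

H(A) = H(0.63) = 0.9507 bits
H(B) = H(0.93) = 0.3659 bits

Distribution A (p=0.63) is closer to uniform (p=0.5), so it has higher entropy.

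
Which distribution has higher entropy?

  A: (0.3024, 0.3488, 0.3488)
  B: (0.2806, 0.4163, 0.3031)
A

Both distributions are close to uniform, making this a harder comparison.

H(A) = 1.5818 bits
H(B) = 1.5628 bits

The distribution closer to uniform has higher entropy.
Answer: A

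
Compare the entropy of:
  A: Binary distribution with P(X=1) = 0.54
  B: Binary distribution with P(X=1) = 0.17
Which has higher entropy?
A

For binary distributions, entropy is maximized at p=0.5 and decreases as p moves toward 0 or 1.

H(A) = H(0.54) = 0.9954 bits
H(B) = H(0.17) = 0.6577 bits

Distribution A (p=0.54) is closer to uniform (p=0.5), so it has higher entropy.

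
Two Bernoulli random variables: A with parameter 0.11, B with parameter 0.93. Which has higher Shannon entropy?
A

For binary distributions, entropy is maximized at p=0.5 and decreases as p moves toward 0 or 1.

H(A) = H(0.11) = 0.4999 bits
H(B) = H(0.93) = 0.3659 bits

Distribution A (p=0.11) is closer to uniform (p=0.5), so it has higher entropy.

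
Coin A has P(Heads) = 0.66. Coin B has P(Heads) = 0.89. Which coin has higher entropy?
A

For binary distributions, entropy is maximized at p=0.5 and decreases as p moves toward 0 or 1.

H(A) = H(0.66) = 0.9248 bits
H(B) = H(0.89) = 0.4999 bits

Distribution A (p=0.66) is closer to uniform (p=0.5), so it has higher entropy.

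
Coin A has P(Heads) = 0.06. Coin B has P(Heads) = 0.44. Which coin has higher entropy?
B

For binary distributions, entropy is maximized at p=0.5 and decreases as p moves toward 0 or 1.

H(A) = H(0.06) = 0.3274 bits
H(B) = H(0.44) = 0.9896 bits

Distribution B (p=0.44) is closer to uniform (p=0.5), so it has higher entropy.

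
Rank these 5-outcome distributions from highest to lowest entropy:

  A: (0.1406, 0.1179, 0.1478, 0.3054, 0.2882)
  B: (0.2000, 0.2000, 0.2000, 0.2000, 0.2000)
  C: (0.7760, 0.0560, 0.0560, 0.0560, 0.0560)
B > A > C

Key insight: Entropy is maximized by uniform distributions and minimized by concentrated distributions.

- Uniform distributions have maximum entropy log₂(5) = 2.3219 bits
- The more "peaked" or concentrated a distribution, the lower its entropy

Entropies:
  H(A) = 2.2092 bits
  H(B) = 2.3219 bits
  H(C) = 1.2154 bits

Ranking: B > A > C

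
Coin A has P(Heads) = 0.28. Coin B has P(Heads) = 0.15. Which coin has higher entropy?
A

For binary distributions, entropy is maximized at p=0.5 and decreases as p moves toward 0 or 1.

H(A) = H(0.28) = 0.8555 bits
H(B) = H(0.15) = 0.6098 bits

Distribution A (p=0.28) is closer to uniform (p=0.5), so it has higher entropy.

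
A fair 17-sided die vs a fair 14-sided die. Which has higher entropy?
17-sided die

Both are uniform distributions; for uniform over n outcomes, H = log₂(n). H(17-sided) = log₂(17) = 4.087 bits and H(14-sided) = log₂(14) = 3.807 bits. More outcomes in a uniform distribution means higher entropy.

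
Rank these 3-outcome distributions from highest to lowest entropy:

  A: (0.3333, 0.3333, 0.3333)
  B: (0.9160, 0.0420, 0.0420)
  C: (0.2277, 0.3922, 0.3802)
A > C > B

Key insight: Entropy is maximized by uniform distributions and minimized by concentrated distributions.

- Uniform distributions have maximum entropy log₂(3) = 1.5850 bits
- The more "peaked" or concentrated a distribution, the lower its entropy

Entropies:
  H(A) = 1.5850 bits
  H(B) = 0.5001 bits
  H(C) = 1.5461 bits

Ranking: A > C > B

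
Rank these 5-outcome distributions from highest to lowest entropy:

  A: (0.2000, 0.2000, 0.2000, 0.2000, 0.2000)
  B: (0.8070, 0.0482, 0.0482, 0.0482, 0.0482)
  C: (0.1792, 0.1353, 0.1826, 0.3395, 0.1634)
A > C > B

Key insight: Entropy is maximized by uniform distributions and minimized by concentrated distributions.

- Uniform distributions have maximum entropy log₂(5) = 2.3219 bits
- The more "peaked" or concentrated a distribution, the lower its entropy

Entropies:
  H(A) = 2.3219 bits
  H(B) = 1.0937 bits
  H(C) = 2.2391 bits

Ranking: A > C > B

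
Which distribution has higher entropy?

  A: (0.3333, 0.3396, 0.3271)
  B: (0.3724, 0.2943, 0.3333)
A

Both distributions are close to uniform, making this a harder comparison.

H(A) = 1.5848 bits
H(B) = 1.5783 bits

The distribution closer to uniform has higher entropy.
Answer: A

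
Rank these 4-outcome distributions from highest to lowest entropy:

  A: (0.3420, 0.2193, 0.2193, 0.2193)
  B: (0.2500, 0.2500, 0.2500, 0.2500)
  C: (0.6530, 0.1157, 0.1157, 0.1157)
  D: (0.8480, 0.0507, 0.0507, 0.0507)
B > A > C > D

Key insight: Entropy is maximized by uniform distributions and minimized by concentrated distributions.

Entropies:
  H(A) = 1.9696 bits
  H(B) = 2.0000 bits
  H(C) = 1.4813 bits
  H(D) = 0.8557 bits

Ranking: B > A > C > D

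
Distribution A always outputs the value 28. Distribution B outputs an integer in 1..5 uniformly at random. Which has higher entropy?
B

A is deterministic, so H(A) = 0. B is uniform over 5 outcomes, so H(B) = log₂(5) = 2.322 bits. Any distribution with genuine randomness has higher entropy than a deterministic one.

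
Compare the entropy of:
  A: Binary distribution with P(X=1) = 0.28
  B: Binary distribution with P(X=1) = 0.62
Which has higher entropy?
B

For binary distributions, entropy is maximized at p=0.5 and decreases as p moves toward 0 or 1.

H(A) = H(0.28) = 0.8555 bits
H(B) = H(0.62) = 0.9580 bits

Distribution B (p=0.62) is closer to uniform (p=0.5), so it has higher entropy.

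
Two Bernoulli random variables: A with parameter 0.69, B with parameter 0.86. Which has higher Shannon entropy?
A

For binary distributions, entropy is maximized at p=0.5 and decreases as p moves toward 0 or 1.

H(A) = H(0.69) = 0.8932 bits
H(B) = H(0.86) = 0.5842 bits

Distribution A (p=0.69) is closer to uniform (p=0.5), so it has higher entropy.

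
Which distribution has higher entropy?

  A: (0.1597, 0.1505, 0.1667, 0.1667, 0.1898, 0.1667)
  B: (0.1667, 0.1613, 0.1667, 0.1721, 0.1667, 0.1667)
B

Both distributions are close to uniform, making this a harder comparison.

H(A) = 2.5814 bits
H(B) = 2.5847 bits

The distribution closer to uniform has higher entropy.
Answer: B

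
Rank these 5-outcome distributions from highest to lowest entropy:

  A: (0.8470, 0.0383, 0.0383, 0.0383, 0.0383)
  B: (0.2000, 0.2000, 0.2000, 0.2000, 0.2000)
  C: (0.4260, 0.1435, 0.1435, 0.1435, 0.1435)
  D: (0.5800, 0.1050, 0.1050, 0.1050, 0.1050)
B > C > D > A

Key insight: Entropy is maximized by uniform distributions and minimized by concentrated distributions.

Entropies:
  H(A) = 0.9233 bits
  H(B) = 2.3219 bits
  H(C) = 2.1321 bits
  H(D) = 1.8215 bits

Ranking: B > C > D > A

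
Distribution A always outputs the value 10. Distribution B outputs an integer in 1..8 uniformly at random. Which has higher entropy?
B

A is deterministic, so H(A) = 0. B is uniform over 8 outcomes, so H(B) = log₂(8) = 3.000 bits. Any distribution with genuine randomness has higher entropy than a deterministic one.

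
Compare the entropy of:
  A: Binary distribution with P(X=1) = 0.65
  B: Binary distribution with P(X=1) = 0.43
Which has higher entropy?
B

For binary distributions, entropy is maximized at p=0.5 and decreases as p moves toward 0 or 1.

H(A) = H(0.65) = 0.9341 bits
H(B) = H(0.43) = 0.9858 bits

Distribution B (p=0.43) is closer to uniform (p=0.5), so it has higher entropy.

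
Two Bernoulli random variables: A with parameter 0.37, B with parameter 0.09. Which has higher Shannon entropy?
A

For binary distributions, entropy is maximized at p=0.5 and decreases as p moves toward 0 or 1.

H(A) = H(0.37) = 0.9507 bits
H(B) = H(0.09) = 0.4365 bits

Distribution A (p=0.37) is closer to uniform (p=0.5), so it has higher entropy.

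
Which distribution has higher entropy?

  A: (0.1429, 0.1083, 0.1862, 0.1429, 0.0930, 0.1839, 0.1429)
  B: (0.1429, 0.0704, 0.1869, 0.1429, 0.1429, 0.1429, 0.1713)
A

Both distributions are close to uniform, making this a harder comparison.

H(A) = 2.7700 bits
H(B) = 2.7619 bits

The distribution closer to uniform has higher entropy.
Answer: A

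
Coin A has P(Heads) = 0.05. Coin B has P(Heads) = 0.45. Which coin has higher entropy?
B

For binary distributions, entropy is maximized at p=0.5 and decreases as p moves toward 0 or 1.

H(A) = H(0.05) = 0.2864 bits
H(B) = H(0.45) = 0.9928 bits

Distribution B (p=0.45) is closer to uniform (p=0.5), so it has higher entropy.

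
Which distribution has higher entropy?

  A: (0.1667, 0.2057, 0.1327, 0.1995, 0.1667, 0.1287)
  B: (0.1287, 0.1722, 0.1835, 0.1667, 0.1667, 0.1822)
B

Both distributions are close to uniform, making this a harder comparison.

H(A) = 2.5623 bits
H(B) = 2.5759 bits

The distribution closer to uniform has higher entropy.
Answer: B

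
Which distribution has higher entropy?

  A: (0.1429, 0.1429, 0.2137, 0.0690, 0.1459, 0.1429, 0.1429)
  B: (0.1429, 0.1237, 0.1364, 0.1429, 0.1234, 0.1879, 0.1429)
B

Both distributions are close to uniform, making this a harder comparison.

H(A) = 2.7512 bits
H(B) = 2.7939 bits

The distribution closer to uniform has higher entropy.
Answer: B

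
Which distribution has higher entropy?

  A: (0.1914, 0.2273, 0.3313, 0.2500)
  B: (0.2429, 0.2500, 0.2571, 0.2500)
B

Both distributions are close to uniform, making this a harder comparison.

H(A) = 1.9704 bits
H(B) = 1.9997 bits

The distribution closer to uniform has higher entropy.
Answer: B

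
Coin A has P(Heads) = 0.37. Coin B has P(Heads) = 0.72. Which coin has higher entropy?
A

For binary distributions, entropy is maximized at p=0.5 and decreases as p moves toward 0 or 1.

H(A) = H(0.37) = 0.9507 bits
H(B) = H(0.72) = 0.8555 bits

Distribution A (p=0.37) is closer to uniform (p=0.5), so it has higher entropy.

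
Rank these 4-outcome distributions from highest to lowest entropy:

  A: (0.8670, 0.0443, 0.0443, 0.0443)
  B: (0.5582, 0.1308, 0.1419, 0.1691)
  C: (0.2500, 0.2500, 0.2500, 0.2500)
C > B > A

Key insight: Entropy is maximized by uniform distributions and minimized by concentrated distributions.

- Uniform distributions have maximum entropy log₂(4) = 2.0000 bits
- The more "peaked" or concentrated a distribution, the lower its entropy

Entropies:
  H(A) = 0.7764 bits
  H(B) = 1.6867 bits
  H(C) = 2.0000 bits

Ranking: C > B > A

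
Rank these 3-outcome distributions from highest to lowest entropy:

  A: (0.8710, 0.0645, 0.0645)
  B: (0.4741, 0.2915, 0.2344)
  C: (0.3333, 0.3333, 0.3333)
C > B > A

Key insight: Entropy is maximized by uniform distributions and minimized by concentrated distributions.

- Uniform distributions have maximum entropy log₂(3) = 1.5850 bits
- The more "peaked" or concentrated a distribution, the lower its entropy

Entropies:
  H(A) = 0.6837 bits
  H(B) = 1.5195 bits
  H(C) = 1.5850 bits

Ranking: C > B > A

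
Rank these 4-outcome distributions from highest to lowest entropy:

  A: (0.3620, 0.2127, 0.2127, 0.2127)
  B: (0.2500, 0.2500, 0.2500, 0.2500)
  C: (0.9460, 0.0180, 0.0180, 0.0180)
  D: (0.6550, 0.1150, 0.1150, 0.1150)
B > A > D > C

Key insight: Entropy is maximized by uniform distributions and minimized by concentrated distributions.

Entropies:
  H(A) = 1.9555 bits
  H(B) = 2.0000 bits
  H(C) = 0.3887 bits
  H(D) = 1.4763 bits

Ranking: B > A > D > C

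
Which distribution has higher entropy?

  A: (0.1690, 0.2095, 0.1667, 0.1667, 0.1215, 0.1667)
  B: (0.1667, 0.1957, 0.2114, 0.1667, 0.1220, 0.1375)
A

Both distributions are close to uniform, making this a harder comparison.

H(A) = 2.5679 bits
H(B) = 2.5601 bits

The distribution closer to uniform has higher entropy.
Answer: A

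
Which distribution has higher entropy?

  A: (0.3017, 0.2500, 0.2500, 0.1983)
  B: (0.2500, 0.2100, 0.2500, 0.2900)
B

Both distributions are close to uniform, making this a harder comparison.

H(A) = 1.9845 bits
H(B) = 1.9907 bits

The distribution closer to uniform has higher entropy.
Answer: B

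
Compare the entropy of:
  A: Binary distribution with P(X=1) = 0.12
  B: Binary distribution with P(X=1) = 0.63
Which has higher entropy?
B

For binary distributions, entropy is maximized at p=0.5 and decreases as p moves toward 0 or 1.

H(A) = H(0.12) = 0.5294 bits
H(B) = H(0.63) = 0.9507 bits

Distribution B (p=0.63) is closer to uniform (p=0.5), so it has higher entropy.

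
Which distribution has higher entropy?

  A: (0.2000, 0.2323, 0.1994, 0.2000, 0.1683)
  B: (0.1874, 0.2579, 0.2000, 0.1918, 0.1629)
A

Both distributions are close to uniform, making this a harder comparison.

H(A) = 2.3145 bits
H(B) = 2.3047 bits

The distribution closer to uniform has higher entropy.
Answer: A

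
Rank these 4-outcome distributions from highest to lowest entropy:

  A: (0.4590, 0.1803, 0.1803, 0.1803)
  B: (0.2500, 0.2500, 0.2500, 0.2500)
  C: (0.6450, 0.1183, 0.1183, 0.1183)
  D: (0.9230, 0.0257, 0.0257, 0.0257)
B > A > C > D

Key insight: Entropy is maximized by uniform distributions and minimized by concentrated distributions.

Entropies:
  H(A) = 1.8526 bits
  H(B) = 2.0000 bits
  H(C) = 1.5011 bits
  H(D) = 0.5136 bits

Ranking: B > A > C > D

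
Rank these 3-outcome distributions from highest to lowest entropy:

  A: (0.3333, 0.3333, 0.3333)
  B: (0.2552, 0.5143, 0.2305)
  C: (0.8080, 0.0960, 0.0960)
A > B > C

Key insight: Entropy is maximized by uniform distributions and minimized by concentrated distributions.

- Uniform distributions have maximum entropy log₂(3) = 1.5850 bits
- The more "peaked" or concentrated a distribution, the lower its entropy

Entropies:
  H(A) = 1.5850 bits
  H(B) = 1.4842 bits
  H(C) = 0.8976 bits

Ranking: A > B > C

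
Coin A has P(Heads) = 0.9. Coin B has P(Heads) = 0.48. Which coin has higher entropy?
B

For binary distributions, entropy is maximized at p=0.5 and decreases as p moves toward 0 or 1.

H(A) = H(0.9) = 0.4690 bits
H(B) = H(0.48) = 0.9988 bits

Distribution B (p=0.48) is closer to uniform (p=0.5), so it has higher entropy.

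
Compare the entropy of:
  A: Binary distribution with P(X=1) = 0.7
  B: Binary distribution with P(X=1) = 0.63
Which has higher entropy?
B

For binary distributions, entropy is maximized at p=0.5 and decreases as p moves toward 0 or 1.

H(A) = H(0.7) = 0.8813 bits
H(B) = H(0.63) = 0.9507 bits

Distribution B (p=0.63) is closer to uniform (p=0.5), so it has higher entropy.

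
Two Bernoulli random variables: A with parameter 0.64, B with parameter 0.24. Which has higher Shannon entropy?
A

For binary distributions, entropy is maximized at p=0.5 and decreases as p moves toward 0 or 1.

H(A) = H(0.64) = 0.9427 bits
H(B) = H(0.24) = 0.7950 bits

Distribution A (p=0.64) is closer to uniform (p=0.5), so it has higher entropy.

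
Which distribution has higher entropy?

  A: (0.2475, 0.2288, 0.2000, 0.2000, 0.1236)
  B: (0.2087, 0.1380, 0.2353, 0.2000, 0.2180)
B

Both distributions are close to uniform, making this a harder comparison.

H(A) = 2.2871 bits
H(B) = 2.3007 bits

The distribution closer to uniform has higher entropy.
Answer: B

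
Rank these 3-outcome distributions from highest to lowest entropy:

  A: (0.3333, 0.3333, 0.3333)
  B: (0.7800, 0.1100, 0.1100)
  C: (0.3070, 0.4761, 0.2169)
A > C > B

Key insight: Entropy is maximized by uniform distributions and minimized by concentrated distributions.

- Uniform distributions have maximum entropy log₂(3) = 1.5850 bits
- The more "peaked" or concentrated a distribution, the lower its entropy

Entropies:
  H(A) = 1.5850 bits
  H(B) = 0.9802 bits
  H(C) = 1.5110 bits

Ranking: A > C > B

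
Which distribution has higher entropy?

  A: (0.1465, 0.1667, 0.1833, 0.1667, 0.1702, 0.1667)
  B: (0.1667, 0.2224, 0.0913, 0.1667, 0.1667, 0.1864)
A

Both distributions are close to uniform, making this a harder comparison.

H(A) = 2.5819 bits
H(B) = 2.5417 bits

The distribution closer to uniform has higher entropy.
Answer: A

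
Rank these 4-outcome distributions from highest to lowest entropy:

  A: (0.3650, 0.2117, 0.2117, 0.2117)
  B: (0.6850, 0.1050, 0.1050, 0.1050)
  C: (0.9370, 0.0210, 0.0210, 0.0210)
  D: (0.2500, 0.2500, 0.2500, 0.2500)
D > A > B > C

Key insight: Entropy is maximized by uniform distributions and minimized by concentrated distributions.

Entropies:
  H(A) = 1.9532 bits
  H(B) = 1.3981 bits
  H(C) = 0.4391 bits
  H(D) = 2.0000 bits

Ranking: D > A > B > C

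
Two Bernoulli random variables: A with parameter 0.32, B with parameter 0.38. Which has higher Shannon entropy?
B

For binary distributions, entropy is maximized at p=0.5 and decreases as p moves toward 0 or 1.

H(A) = H(0.32) = 0.9044 bits
H(B) = H(0.38) = 0.9580 bits

Distribution B (p=0.38) is closer to uniform (p=0.5), so it has higher entropy.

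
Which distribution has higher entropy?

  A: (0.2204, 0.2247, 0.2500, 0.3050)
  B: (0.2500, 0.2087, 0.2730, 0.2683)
B

Both distributions are close to uniform, making this a harder comparison.

H(A) = 1.9873 bits
H(B) = 1.9924 bits

The distribution closer to uniform has higher entropy.
Answer: B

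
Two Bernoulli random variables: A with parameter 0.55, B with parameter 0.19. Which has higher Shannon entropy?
A

For binary distributions, entropy is maximized at p=0.5 and decreases as p moves toward 0 or 1.

H(A) = H(0.55) = 0.9928 bits
H(B) = H(0.19) = 0.7015 bits

Distribution A (p=0.55) is closer to uniform (p=0.5), so it has higher entropy.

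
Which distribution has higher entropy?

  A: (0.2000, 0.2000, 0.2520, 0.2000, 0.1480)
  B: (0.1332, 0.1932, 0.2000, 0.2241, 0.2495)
A

Both distributions are close to uniform, making this a harder comparison.

H(A) = 2.3022 bits
H(B) = 2.2933 bits

The distribution closer to uniform has higher entropy.
Answer: A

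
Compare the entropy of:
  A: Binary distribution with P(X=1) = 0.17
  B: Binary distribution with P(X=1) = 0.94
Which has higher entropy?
A

For binary distributions, entropy is maximized at p=0.5 and decreases as p moves toward 0 or 1.

H(A) = H(0.17) = 0.6577 bits
H(B) = H(0.94) = 0.3274 bits

Distribution A (p=0.17) is closer to uniform (p=0.5), so it has higher entropy.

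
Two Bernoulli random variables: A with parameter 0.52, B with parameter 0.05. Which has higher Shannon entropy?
A

For binary distributions, entropy is maximized at p=0.5 and decreases as p moves toward 0 or 1.

H(A) = H(0.52) = 0.9988 bits
H(B) = H(0.05) = 0.2864 bits

Distribution A (p=0.52) is closer to uniform (p=0.5), so it has higher entropy.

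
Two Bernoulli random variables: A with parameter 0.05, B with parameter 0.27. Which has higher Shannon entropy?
B

For binary distributions, entropy is maximized at p=0.5 and decreases as p moves toward 0 or 1.

H(A) = H(0.05) = 0.2864 bits
H(B) = H(0.27) = 0.8415 bits

Distribution B (p=0.27) is closer to uniform (p=0.5), so it has higher entropy.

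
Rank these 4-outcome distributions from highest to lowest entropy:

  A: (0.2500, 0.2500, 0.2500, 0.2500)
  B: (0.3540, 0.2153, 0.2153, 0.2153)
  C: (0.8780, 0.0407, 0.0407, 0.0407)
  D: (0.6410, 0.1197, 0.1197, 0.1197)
A > B > D > C

Key insight: Entropy is maximized by uniform distributions and minimized by concentrated distributions.

Entropies:
  H(A) = 2.0000 bits
  H(B) = 1.9615 bits
  H(C) = 0.7284 bits
  H(D) = 1.5109 bits

Ranking: A > B > D > C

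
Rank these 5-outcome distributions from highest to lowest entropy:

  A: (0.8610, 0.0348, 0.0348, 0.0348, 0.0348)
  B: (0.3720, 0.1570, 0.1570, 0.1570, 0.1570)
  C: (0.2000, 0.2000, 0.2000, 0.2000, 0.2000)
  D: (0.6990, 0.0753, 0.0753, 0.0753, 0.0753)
C > B > D > A

Key insight: Entropy is maximized by uniform distributions and minimized by concentrated distributions.

Entropies:
  H(A) = 0.8596 bits
  H(B) = 2.2082 bits
  H(C) = 2.3219 bits
  H(D) = 1.4845 bits

Ranking: C > B > D > A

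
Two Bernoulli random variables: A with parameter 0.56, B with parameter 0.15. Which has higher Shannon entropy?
A

For binary distributions, entropy is maximized at p=0.5 and decreases as p moves toward 0 or 1.

H(A) = H(0.56) = 0.9896 bits
H(B) = H(0.15) = 0.6098 bits

Distribution A (p=0.56) is closer to uniform (p=0.5), so it has higher entropy.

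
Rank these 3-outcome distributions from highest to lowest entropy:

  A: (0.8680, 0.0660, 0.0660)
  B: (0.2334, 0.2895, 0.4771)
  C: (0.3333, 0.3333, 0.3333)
C > B > A

Key insight: Entropy is maximized by uniform distributions and minimized by concentrated distributions.

- Uniform distributions have maximum entropy log₂(3) = 1.5850 bits
- The more "peaked" or concentrated a distribution, the lower its entropy

Entropies:
  H(A) = 0.6949 bits
  H(B) = 1.5170 bits
  H(C) = 1.5850 bits

Ranking: C > B > A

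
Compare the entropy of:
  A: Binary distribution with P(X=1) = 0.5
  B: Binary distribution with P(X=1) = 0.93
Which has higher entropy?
A

For binary distributions, entropy is maximized at p=0.5 and decreases as p moves toward 0 or 1.

H(A) = H(0.5) = 1.0000 bits
H(B) = H(0.93) = 0.3659 bits

Distribution A (p=0.5) is closer to uniform (p=0.5), so it has higher entropy.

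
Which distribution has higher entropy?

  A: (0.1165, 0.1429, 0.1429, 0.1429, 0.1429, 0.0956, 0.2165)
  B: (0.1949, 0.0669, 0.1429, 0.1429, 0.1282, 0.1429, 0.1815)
A

Both distributions are close to uniform, making this a harder comparison.

H(A) = 2.7672 bits
H(B) = 2.7507 bits

The distribution closer to uniform has higher entropy.
Answer: A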